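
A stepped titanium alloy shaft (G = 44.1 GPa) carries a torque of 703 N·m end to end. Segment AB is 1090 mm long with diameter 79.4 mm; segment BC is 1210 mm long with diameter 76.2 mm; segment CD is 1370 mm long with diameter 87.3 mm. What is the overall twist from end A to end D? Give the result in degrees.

0.808°

J_AB = π(0.0794)⁴/32 = 3.90×10^-6 m⁴; J_BC = π(0.0762)⁴/32 = 3.31×10^-6 m⁴; J_CD = π(0.0873)⁴/32 = 5.70×10^-6 m⁴.
θ = (T/G)·Σ L_i/J_i = (703.0/44.1×10⁹)·(1.09/3.90×10^-6 + 1.21/3.31×10^-6 + 1.37/5.70×10^-6) = 0.01411 rad.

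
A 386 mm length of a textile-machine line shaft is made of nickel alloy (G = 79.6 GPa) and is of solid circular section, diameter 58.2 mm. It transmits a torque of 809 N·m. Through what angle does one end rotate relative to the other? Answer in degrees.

0.200°

J = πd⁴/32 = π(0.0582)⁴/32 = 1.126×10^-6 m⁴.
θ = T·L/(G·J) = 809.0 × 0.386 / (79.6×10⁹ × 1.126×10^-6) = 3.483×10^-3 rad.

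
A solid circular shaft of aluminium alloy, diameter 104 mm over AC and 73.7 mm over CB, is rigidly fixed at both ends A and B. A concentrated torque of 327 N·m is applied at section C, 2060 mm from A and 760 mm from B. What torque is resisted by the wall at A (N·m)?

194 N·m

Compatibility: T_A·a/J_AC = T_B·b/J_CB with T_A + T_B = T₀.
J_AC = 1.15×10^-5 m⁴, J_CB = 2.90×10^-6 m⁴, so T_A = T₀·(J_AC/a)/((J_AC/a)+(J_CB/b)) = 194.2 N·m, T_B = 132.8 N·m.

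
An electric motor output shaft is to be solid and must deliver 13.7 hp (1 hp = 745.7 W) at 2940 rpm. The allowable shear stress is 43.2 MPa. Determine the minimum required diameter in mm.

ω = 2π·2940/60 = 307.9 rad/s, so T = P/ω = 13.7×745.7 / 307.9 = 33.18 N·m.
For a solid shaft τ_max = 16T/(πd³), so d = (16T/(π τ_allow))^(1/3) = (16·33.18/(π·4.32×10^7))^(1/3) = 0.01576 m.

15.8 mm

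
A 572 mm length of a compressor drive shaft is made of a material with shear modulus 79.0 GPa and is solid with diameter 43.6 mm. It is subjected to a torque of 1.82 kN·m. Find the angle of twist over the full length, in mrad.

37.1 mrad

J = πd⁴/32 = π(0.0436)⁴/32 = 3.548×10^-7 m⁴.
θ = T·L/(G·J) = 1820 × 0.572 / (79.0×10⁹ × 3.548×10^-7) = 0.03714 rad.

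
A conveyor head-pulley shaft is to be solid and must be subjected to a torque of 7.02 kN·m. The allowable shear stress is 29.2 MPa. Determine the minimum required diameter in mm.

107 mm

For a solid shaft τ_max = 16T/(πd³), so d = (16T/(π τ_allow))^(1/3) = (16·7020/(π·2.92×10^7))^(1/3) = 0.1070 m.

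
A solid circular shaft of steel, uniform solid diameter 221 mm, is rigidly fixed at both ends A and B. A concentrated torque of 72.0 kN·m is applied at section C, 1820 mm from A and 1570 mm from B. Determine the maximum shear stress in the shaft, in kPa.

With uniform GJ and both ends fixed, compatibility θ_AC = θ_CB gives T_A·a = T_B·b, together with T_A + T_B = T₀.
T_A = T₀·b/(a+b) = 72000·1570/3390 = 33350 N·m; T_B = 38650 N·m.
τ in each portion: τ_AC = 1.57×10^7 Pa, τ_CB = 1.82×10^7 Pa; maximum is in CB.
τ_max = T_CB·r/J = 38650·0.111/2.34×10^-4 = 1.824×10^7 Pa.

18200 kPa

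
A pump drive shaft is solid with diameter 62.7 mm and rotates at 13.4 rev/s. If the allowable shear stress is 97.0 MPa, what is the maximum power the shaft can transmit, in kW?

J = πd⁴/32 = π(0.0627)⁴/32 = 1.517×10^-6 m⁴.
T_max = τ_allow·J/r = 9.70×10^7 × 1.517×10^-6 / 0.0314 = 4695 N·m.
ω = 2π·13.4 = 84.19 rad/s, so P_max = T_max·ω = 3.953×10^5 W.

395 kW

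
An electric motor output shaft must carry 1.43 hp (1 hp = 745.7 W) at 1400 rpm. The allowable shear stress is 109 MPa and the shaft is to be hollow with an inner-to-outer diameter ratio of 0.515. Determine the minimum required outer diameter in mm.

7.15 mm

ω = 2π·1400/60 = 146.6 rad/s, so T = P/ω = 1.43×745.7 / 146.6 = 7.274 N·m.
For a hollow shaft with d_i/d_o = 0.515: τ_max = 16T/(π d_o³ (1−k⁴)), so d_o = [16T/(π τ_allow (1−k⁴))]^(1/3) = [16·7.274/(π·1.09×10^8·0.9297)]^(1/3) = 0.007150 m.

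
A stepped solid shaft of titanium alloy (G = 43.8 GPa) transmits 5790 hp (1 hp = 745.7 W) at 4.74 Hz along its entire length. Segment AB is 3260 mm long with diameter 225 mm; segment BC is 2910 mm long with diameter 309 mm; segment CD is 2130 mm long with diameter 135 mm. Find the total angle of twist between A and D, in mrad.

270 mrad

ω = 2π·4.74 = 29.78 rad/s, so T = P/ω = 5790×745.7 / 29.78 = 145000 N·m.
J_AB = π(0.225)⁴/32 = 2.52×10^-4 m⁴; J_BC = π(0.309)⁴/32 = 8.95×10^-4 m⁴; J_CD = π(0.135)⁴/32 = 3.26×10^-5 m⁴.
θ = (T/G)·Σ L_i/J_i = (145000/43.8×10⁹)·(3.26/2.52×10^-4 + 2.91/8.95×10^-4 + 2.13/3.26×10^-5) = 0.2698 rad.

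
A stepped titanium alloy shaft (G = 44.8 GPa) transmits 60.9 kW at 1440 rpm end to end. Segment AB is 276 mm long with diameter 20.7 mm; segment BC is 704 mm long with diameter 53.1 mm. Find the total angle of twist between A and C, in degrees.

ω = 2π·1440/60 = 150.8 rad/s, so T = P/ω = 60.9×10³ / 150.8 = 403.9 N·m.
J_AB = π(0.0207)⁴/32 = 1.80×10^-8 m⁴; J_BC = π(0.0531)⁴/32 = 7.81×10^-7 m⁴.
θ = (T/G)·Σ L_i/J_i = (403.9/44.8×10⁹)·(0.276/1.80×10^-8 + 0.704/7.81×10^-7) = 0.1462 rad.

8.37°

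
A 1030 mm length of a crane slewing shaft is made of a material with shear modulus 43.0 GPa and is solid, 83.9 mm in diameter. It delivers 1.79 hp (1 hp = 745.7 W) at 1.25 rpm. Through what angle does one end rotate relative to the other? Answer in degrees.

2.88°

ω = 2π·1.25/60 = 0.1309 rad/s, so T = P/ω = 1.79×745.7 / 0.1309 = 10200 N·m.
J = πd⁴/32 = π(0.0839)⁴/32 = 4.865×10^-6 m⁴.
θ = T·L/(G·J) = 10200 × 1.03 / (43.0×10⁹ × 4.865×10^-6) = 0.05021 rad.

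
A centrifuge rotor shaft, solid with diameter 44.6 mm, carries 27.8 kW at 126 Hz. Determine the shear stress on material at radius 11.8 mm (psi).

155 psi

ω = 2π·126 = 791.7 rad/s, so T = P/ω = 27.8×10³ / 791.7 = 35.12 N·m.
J = πd⁴/32 = π(0.0446)⁴/32 = 3.885×10^-7 m⁴.
Shear stress varies linearly with radius: τ = T·r/J = 35.12 × 0.0118 / 3.885×10^-7 = 1.067×10^6 Pa.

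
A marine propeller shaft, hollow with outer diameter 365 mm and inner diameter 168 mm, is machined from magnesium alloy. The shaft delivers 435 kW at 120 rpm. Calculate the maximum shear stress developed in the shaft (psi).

551 psi

ω = 2π·120/60 = 12.57 rad/s, so T = P/ω = 435×10³ / 12.57 = 34620 N·m.
J = π(d_o⁴ − d_i⁴)/32 = π(0.365⁴ − 0.168⁴)/32 = 1.664×10^-3 m⁴.
τ_max = T·r/J = 34620 × 0.182 / 1.664×10^-3 = 3.796×10^6 Pa.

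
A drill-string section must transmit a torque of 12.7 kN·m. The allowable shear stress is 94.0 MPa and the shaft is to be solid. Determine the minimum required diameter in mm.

88.3 mm

For a solid shaft τ_max = 16T/(πd³), so d = (16T/(π τ_allow))^(1/3) = (16·12700/(π·9.40×10^7))^(1/3) = 0.08828 m.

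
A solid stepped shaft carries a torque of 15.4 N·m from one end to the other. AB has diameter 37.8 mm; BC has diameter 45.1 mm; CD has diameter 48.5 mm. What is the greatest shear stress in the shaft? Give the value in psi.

Under the same torque, τ_max = 16T/(πd³) is largest where d is smallest — segment AB (d = 37.8 mm).
τ_max = 16·15.40/(π·(0.0378)³) = 1.452×10^6 Pa.

211 psi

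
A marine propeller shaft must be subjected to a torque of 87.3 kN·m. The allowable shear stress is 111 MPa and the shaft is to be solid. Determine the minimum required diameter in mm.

For a solid shaft τ_max = 16T/(πd³), so d = (16T/(π τ_allow))^(1/3) = (16·87300/(π·1.11×10^8))^(1/3) = 0.1588 m.

159 mm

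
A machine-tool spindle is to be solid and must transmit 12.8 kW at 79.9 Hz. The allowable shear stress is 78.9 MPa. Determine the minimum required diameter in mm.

11.8 mm

ω = 2π·79.9 = 502.0 rad/s, so T = P/ω = 12.8×10³ / 502.0 = 25.50 N·m.
For a solid shaft τ_max = 16T/(πd³), so d = (16T/(π τ_allow))^(1/3) = (16·25.50/(π·7.89×10^7))^(1/3) = 0.01181 m.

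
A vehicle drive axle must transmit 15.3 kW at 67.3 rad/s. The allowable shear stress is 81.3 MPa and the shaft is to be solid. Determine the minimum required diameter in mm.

24.2 mm

ω = 67.3 rad/s, so T = P/ω = 15.3×10³ / 67.30 = 227.3 N·m.
For a solid shaft τ_max = 16T/(πd³), so d = (16T/(π τ_allow))^(1/3) = (16·227.3/(π·8.13×10^7))^(1/3) = 0.02424 m.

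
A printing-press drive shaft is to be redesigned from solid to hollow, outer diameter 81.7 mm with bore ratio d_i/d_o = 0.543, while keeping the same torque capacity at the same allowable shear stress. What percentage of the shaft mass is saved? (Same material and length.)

25.1 %

Equal τ_max and T ⇒ the solid shaft needs d_s³ = d_o³(1−k⁴), so d_s = 81.7·(1−0.543⁴)^(1/3) = 79.26 mm.
Area ratio A_h/A_s = d_o²(1−k²)/d_s² = (1−k²)/(1−k⁴)^(2/3) = 0.7492.
Mass saving = 1 − 0.7492 = 25.1 %.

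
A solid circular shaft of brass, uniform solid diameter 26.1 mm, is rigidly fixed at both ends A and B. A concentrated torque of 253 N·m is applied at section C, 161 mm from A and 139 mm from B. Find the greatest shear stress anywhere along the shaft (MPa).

38.9 MPa

With uniform GJ and both ends fixed, compatibility θ_AC = θ_CB gives T_A·a = T_B·b, together with T_A + T_B = T₀.
T_A = T₀·b/(a+b) = 253.0·139/300.0 = 117.2 N·m; T_B = 135.8 N·m.
τ in each portion: τ_AC = 3.36×10^7 Pa, τ_CB = 3.89×10^7 Pa; maximum is in CB.
τ_max = T_CB·r/J = 135.8·0.0131/4.56×10^-8 = 3.889×10^7 Pa.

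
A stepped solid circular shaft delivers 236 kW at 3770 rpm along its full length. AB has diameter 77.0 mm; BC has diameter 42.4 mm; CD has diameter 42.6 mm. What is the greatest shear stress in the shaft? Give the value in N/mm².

39.9 N/mm²

ω = 2π·3770/60 = 394.8 rad/s, so T = P/ω = 236×10³ / 394.8 = 597.8 N·m.
Under the same torque, τ_max = 16T/(πd³) is largest where d is smallest — segment BC (d = 42.4 mm).
τ_max = 16·597.8/(π·(0.0424)³) = 3.994×10^7 Pa.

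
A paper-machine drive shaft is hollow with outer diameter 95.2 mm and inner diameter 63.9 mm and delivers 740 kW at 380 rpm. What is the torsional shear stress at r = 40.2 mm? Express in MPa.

ω = 2π·380/60 = 39.79 rad/s, so T = P/ω = 740×10³ / 39.79 = 18600 N·m.
J = π(d_o⁴ − d_i⁴)/32 = π(0.0952⁴ − 0.0639⁴)/32 = 6.427×10^-6 m⁴.
Shear stress varies linearly with radius: τ = T·r/J = 18600 × 0.0402 / 6.427×10^-6 = 1.163×10^8 Pa.

116 MPa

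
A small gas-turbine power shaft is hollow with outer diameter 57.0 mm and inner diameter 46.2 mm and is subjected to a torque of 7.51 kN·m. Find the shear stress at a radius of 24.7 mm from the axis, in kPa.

315000 kPa

J = π(d_o⁴ − d_i⁴)/32 = π(0.0570⁴ − 0.0462⁴)/32 = 5.891×10^-7 m⁴.
Shear stress varies linearly with radius: τ = T·r/J = 7510 × 0.0247 / 5.891×10^-7 = 3.149×10^8 Pa.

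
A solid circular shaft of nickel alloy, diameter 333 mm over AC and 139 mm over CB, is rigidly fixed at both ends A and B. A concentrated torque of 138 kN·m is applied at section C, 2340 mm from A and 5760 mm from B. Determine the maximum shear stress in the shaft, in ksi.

Compatibility: T_A·a/J_AC = T_B·b/J_CB with T_A + T_B = T₀.
J_AC = 1.21×10^-3 m⁴, J_CB = 3.66×10^-5 m⁴, so T_A = T₀·(J_AC/a)/((J_AC/a)+(J_CB/b)) = 136300 N·m, T_B = 1681 N·m.
τ in each portion: τ_AC = 1.88×10^7 Pa, τ_CB = 3.19×10^6 Pa; maximum is in AC.
τ_max = T_AC·r/J = 136300·0.167/1.21×10^-3 = 1.880×10^7 Pa.

2.73 ksi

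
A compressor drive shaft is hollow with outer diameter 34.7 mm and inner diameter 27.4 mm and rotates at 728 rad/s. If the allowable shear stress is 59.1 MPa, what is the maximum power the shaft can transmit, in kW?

216 kW

J = π(d_o⁴ − d_i⁴)/32 = π(0.0347⁴ − 0.0274⁴)/32 = 8.700×10^-8 m⁴.
T_max = τ_allow·J/r = 5.91×10^7 × 8.700×10^-8 / 0.0174 = 296.4 N·m.
ω = 728 rad/s, so P_max = T_max·ω = 2.157×10^5 W.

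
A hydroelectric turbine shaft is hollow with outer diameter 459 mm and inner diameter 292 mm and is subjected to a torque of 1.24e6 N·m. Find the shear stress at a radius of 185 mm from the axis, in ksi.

9.13 ksi

J = π(d_o⁴ − d_i⁴)/32 = π(0.459⁴ − 0.292⁴)/32 = 3.644×10^-3 m⁴.
Shear stress varies linearly with radius: τ = T·r/J = 1.240e6 × 0.185 / 3.644×10^-3 = 6.295×10^7 Pa.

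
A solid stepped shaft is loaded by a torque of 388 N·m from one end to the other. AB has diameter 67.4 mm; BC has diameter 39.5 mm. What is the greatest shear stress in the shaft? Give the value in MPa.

32.1 MPa

Under the same torque, τ_max = 16T/(πd³) is largest where d is smallest — segment BC (d = 39.5 mm).
τ_max = 16·388.0/(π·(0.0395)³) = 3.206×10^7 Pa.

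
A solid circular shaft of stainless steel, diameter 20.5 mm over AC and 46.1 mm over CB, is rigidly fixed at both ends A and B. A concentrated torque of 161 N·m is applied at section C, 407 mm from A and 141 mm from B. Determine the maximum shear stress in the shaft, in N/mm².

Compatibility: T_A·a/J_AC = T_B·b/J_CB with T_A + T_B = T₀.
J_AC = 1.73×10^-8 m⁴, J_CB = 4.43×10^-7 m⁴, so T_A = T₀·(J_AC/a)/((J_AC/a)+(J_CB/b)) = 2.152 N·m, T_B = 158.8 N·m.
τ in each portion: τ_AC = 1.27×10^6 Pa, τ_CB = 8.26×10^6 Pa; maximum is in CB.
τ_max = T_CB·r/J = 158.8·0.0231/4.43×10^-7 = 8.258×10^6 Pa.

8.26 N/mm²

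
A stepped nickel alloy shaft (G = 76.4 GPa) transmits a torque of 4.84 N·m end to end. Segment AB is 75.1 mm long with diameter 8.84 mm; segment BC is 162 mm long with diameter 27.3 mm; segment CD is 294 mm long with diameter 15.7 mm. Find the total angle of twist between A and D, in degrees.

0.644°

J_AB = π(0.00884)⁴/32 = 6.00×10^-10 m⁴; J_BC = π(0.0273)⁴/32 = 5.45×10^-8 m⁴; J_CD = π(0.0157)⁴/32 = 5.96×10^-9 m⁴.
θ = (T/G)·Σ L_i/J_i = (4.840/76.4×10⁹)·(0.0751/6.00×10^-10 + 0.162/5.45×10^-8 + 0.294/5.96×10^-9) = 0.01125 rad.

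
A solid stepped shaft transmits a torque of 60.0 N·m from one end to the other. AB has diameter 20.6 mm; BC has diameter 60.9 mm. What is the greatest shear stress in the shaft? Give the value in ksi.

Under the same torque, τ_max = 16T/(πd³) is largest where d is smallest — segment AB (d = 20.6 mm).
τ_max = 16·60.00/(π·(0.0206)³) = 3.496×10^7 Pa.

5.07 ksi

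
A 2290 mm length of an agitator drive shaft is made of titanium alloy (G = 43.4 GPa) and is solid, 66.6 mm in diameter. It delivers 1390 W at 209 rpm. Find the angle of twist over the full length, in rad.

ω = 2π·209/60 = 21.89 rad/s, so T = P/ω = 1390 / 21.89 = 63.51 N·m.
J = πd⁴/32 = π(0.0666)⁴/32 = 1.932×10^-6 m⁴.
θ = T·L/(G·J) = 63.51 × 2.29 / (43.4×10⁹ × 1.932×10^-6) = 1.735×10^-3 rad.

0.00173 rad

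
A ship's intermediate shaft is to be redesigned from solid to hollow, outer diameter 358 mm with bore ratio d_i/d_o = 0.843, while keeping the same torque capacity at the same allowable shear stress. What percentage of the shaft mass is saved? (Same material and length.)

53.8 %

Equal τ_max and T ⇒ the solid shaft needs d_s³ = d_o³(1−k⁴), so d_s = 358·(1−0.843⁴)^(1/3) = 283.2 mm.
Area ratio A_h/A_s = d_o²(1−k²)/d_s² = (1−k²)/(1−k⁴)^(2/3) = 0.4624.
Mass saving = 1 − 0.4624 = 53.8 %.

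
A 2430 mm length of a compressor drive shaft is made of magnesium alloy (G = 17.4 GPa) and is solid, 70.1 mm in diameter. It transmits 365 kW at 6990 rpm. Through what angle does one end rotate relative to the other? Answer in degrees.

ω = 2π·6990/60 = 732.0 rad/s, so T = P/ω = 365×10³ / 732.0 = 498.6 N·m.
J = πd⁴/32 = π(0.0701)⁴/32 = 2.371×10^-6 m⁴.
θ = T·L/(G·J) = 498.6 × 2.43 / (17.4×10⁹ × 2.371×10^-6) = 0.02937 rad.

1.68°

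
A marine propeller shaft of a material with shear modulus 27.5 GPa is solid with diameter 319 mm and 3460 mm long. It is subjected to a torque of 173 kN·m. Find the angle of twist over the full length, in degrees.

J = πd⁴/32 = π(0.319)⁴/32 = 1.017×10^-3 m⁴.
θ = T·L/(G·J) = 173000 × 3.46 / (27.5×10⁹ × 1.017×10^-3) = 0.02141 rad.

1.23°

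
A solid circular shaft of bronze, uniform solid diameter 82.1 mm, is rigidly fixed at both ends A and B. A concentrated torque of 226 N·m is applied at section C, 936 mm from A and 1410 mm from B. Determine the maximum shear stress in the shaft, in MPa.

1.25 MPa

With uniform GJ and both ends fixed, compatibility θ_AC = θ_CB gives T_A·a = T_B·b, together with T_A + T_B = T₀.
T_A = T₀·b/(a+b) = 226.0·1410/2346 = 135.8 N·m; T_B = 90.17 N·m.
τ in each portion: τ_AC = 1.25×10^6 Pa, τ_CB = 8.30×10^5 Pa; maximum is in AC.
τ_max = T_AC·r/J = 135.8·0.0410/4.46×10^-6 = 1.250×10^6 Pa.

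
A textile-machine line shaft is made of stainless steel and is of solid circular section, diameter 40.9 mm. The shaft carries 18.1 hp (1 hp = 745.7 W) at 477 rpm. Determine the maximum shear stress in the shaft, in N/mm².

ω = 2π·477/60 = 49.95 rad/s, so T = P/ω = 18.1×745.7 / 49.95 = 270.2 N·m.
J = πd⁴/32 = π(0.0409)⁴/32 = 2.747×10^-7 m⁴.
τ_max = T·r/J = 270.2 × 0.0204 / 2.747×10^-7 = 2.011×10^7 Pa.

20.1 N/mm²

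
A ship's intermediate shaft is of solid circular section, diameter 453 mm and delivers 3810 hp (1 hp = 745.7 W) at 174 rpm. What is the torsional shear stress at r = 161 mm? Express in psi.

ω = 2π·174/60 = 18.22 rad/s, so T = P/ω = 3810×745.7 / 18.22 = 155900 N·m.
J = πd⁴/32 = π(0.453)⁴/32 = 4.134×10^-3 m⁴.
Shear stress varies linearly with radius: τ = T·r/J = 155900 × 0.161 / 4.134×10^-3 = 6.072×10^6 Pa.

881 psi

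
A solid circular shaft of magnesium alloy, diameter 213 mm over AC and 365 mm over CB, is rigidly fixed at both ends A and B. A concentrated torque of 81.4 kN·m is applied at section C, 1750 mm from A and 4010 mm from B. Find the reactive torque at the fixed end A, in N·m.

17100 N·m

Compatibility: T_A·a/J_AC = T_B·b/J_CB with T_A + T_B = T₀.
J_AC = 2.02×10^-4 m⁴, J_CB = 1.74×10^-3 m⁴, so T_A = T₀·(J_AC/a)/((J_AC/a)+(J_CB/b)) = 17090 N·m, T_B = 64310 N·m.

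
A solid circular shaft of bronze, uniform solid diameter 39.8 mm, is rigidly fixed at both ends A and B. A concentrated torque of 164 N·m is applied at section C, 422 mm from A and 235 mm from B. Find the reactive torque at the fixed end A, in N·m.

With uniform GJ and both ends fixed, compatibility θ_AC = θ_CB gives T_A·a = T_B·b, together with T_A + T_B = T₀.
T_A = T₀·b/(a+b) = 164.0·235/657.0 = 58.66 N·m; T_B = 105.3 N·m.

58.7 N·m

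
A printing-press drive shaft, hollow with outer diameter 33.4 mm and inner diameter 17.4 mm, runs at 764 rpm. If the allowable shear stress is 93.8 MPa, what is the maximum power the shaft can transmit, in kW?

50.9 kW

J = π(d_o⁴ − d_i⁴)/32 = π(0.0334⁴ − 0.0174⁴)/32 = 1.132×10^-7 m⁴.
T_max = τ_allow·J/r = 9.38×10^7 × 1.132×10^-7 / 0.0167 = 635.7 N·m.
ω = 2π·764/60 = 80.01 rad/s, so P_max = T_max·ω = 5.086×10^4 W.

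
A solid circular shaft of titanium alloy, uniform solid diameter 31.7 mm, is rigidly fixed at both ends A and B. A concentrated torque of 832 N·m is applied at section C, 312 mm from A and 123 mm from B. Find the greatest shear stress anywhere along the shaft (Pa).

With uniform GJ and both ends fixed, compatibility θ_AC = θ_CB gives T_A·a = T_B·b, together with T_A + T_B = T₀.
T_A = T₀·b/(a+b) = 832.0·123/435.0 = 235.3 N·m; T_B = 596.7 N·m.
τ in each portion: τ_AC = 3.76×10^7 Pa, τ_CB = 9.54×10^7 Pa; maximum is in CB.
τ_max = T_CB·r/J = 596.7·0.0158/9.91×10^-8 = 9.541×10^7 Pa.

9.54e7 Pa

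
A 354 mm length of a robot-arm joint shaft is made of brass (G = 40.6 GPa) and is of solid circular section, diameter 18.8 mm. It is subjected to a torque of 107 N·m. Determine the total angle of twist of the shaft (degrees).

J = πd⁴/32 = π(0.0188)⁴/32 = 1.226×10^-8 m⁴.
θ = T·L/(G·J) = 107.0 × 0.354 / (40.6×10⁹ × 1.226×10^-8) = 0.07607 rad.

4.36°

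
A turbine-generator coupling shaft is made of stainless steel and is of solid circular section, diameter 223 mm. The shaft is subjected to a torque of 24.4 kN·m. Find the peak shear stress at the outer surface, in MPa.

11.2 MPa

J = πd⁴/32 = π(0.223)⁴/32 = 2.428×10^-4 m⁴.
τ_max = T·r/J = 24400 × 0.112 / 2.428×10^-4 = 1.121×10^7 Pa.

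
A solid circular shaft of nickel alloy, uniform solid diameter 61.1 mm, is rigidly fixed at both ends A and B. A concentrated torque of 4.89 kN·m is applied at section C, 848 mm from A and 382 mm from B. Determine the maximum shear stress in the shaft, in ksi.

With uniform GJ and both ends fixed, compatibility θ_AC = θ_CB gives T_A·a = T_B·b, together with T_A + T_B = T₀.
T_A = T₀·b/(a+b) = 4890·382/1230 = 1519 N·m; T_B = 3371 N·m.
τ in each portion: τ_AC = 3.39×10^7 Pa, τ_CB = 7.53×10^7 Pa; maximum is in CB.
τ_max = T_CB·r/J = 3371·0.0306/1.37×10^-6 = 7.527×10^7 Pa.

10.9 ksi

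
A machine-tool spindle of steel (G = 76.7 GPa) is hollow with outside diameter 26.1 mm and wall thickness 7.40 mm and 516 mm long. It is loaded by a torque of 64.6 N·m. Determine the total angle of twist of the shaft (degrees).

0.566°

J = π(d_o⁴ − d_i⁴)/32 = π(0.0261⁴ − 0.0113⁴)/32 = 4.396×10^-8 m⁴.
θ = T·L/(G·J) = 64.60 × 0.516 / (76.7×10⁹ × 4.396×10^-8) = 9.887×10^-3 rad.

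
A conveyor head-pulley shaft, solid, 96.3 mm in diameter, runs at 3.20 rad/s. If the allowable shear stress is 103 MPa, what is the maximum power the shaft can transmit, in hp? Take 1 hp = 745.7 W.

77.5 hp

J = πd⁴/32 = π(0.0963)⁴/32 = 8.443×10^-6 m⁴.
T_max = τ_allow·J/r = 1.03×10^8 × 8.443×10^-6 / 0.0481 = 18060 N·m.
ω = 3.20 rad/s, so P_max = T_max·ω = 5.780×10^4 W.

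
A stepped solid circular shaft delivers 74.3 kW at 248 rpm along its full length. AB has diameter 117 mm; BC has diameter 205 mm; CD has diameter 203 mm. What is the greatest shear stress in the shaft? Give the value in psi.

ω = 2π·248/60 = 25.97 rad/s, so T = P/ω = 74.3×10³ / 25.97 = 2861 N·m.
Under the same torque, τ_max = 16T/(πd³) is largest where d is smallest — segment AB (d = 117 mm).
τ_max = 16·2861/(π·(0.117)³) = 9.097×10^6 Pa.

1320 psi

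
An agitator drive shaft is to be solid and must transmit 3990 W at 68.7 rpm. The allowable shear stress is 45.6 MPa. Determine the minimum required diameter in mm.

ω = 2π·68.7/60 = 7.194 rad/s, so T = P/ω = 3990 / 7.194 = 554.6 N·m.
For a solid shaft τ_max = 16T/(πd³), so d = (16T/(π τ_allow))^(1/3) = (16·554.6/(π·4.56×10^7))^(1/3) = 0.03957 m.

39.6 mm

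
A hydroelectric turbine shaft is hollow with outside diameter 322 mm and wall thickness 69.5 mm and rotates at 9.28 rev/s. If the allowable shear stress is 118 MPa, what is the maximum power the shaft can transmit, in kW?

J = π(d_o⁴ − d_i⁴)/32 = π(0.322⁴ − 0.183⁴)/32 = 9.453×10^-4 m⁴.
T_max = τ_allow·J/r = 1.18×10^8 × 9.453×10^-4 / 0.161 = 692800 N·m.
ω = 2π·9.28 = 58.31 rad/s, so P_max = T_max·ω = 4.040×10^7 W.

40400 kW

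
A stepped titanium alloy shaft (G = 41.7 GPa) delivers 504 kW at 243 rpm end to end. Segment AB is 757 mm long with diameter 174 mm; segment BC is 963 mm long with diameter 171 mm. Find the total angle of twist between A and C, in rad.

0.00944 rad

ω = 2π·243/60 = 25.45 rad/s, so T = P/ω = 504×10³ / 25.45 = 19810 N·m.
J_AB = π(0.174)⁴/32 = 9.00×10^-5 m⁴; J_BC = π(0.171)⁴/32 = 8.39×10^-5 m⁴.
θ = (T/G)·Σ L_i/J_i = (19810/41.7×10⁹)·(0.757/9.00×10^-5 + 0.963/8.39×10^-5) = 9.444×10^-3 rad.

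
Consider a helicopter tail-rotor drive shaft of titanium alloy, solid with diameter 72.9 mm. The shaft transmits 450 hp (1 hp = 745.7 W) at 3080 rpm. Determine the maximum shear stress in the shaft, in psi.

1980 psi

ω = 2π·3080/60 = 322.5 rad/s, so T = P/ω = 450×745.7 / 322.5 = 1040 N·m.
J = πd⁴/32 = π(0.0729)⁴/32 = 2.773×10^-6 m⁴.
τ_max = T·r/J = 1040 × 0.0365 / 2.773×10^-6 = 1.368×10^7 Pa.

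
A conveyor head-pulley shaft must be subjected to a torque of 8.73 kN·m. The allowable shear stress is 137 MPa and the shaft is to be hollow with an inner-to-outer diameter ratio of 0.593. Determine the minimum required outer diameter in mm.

For a hollow shaft with d_i/d_o = 0.593: τ_max = 16T/(π d_o³ (1−k⁴)), so d_o = [16T/(π τ_allow (1−k⁴))]^(1/3) = [16·8730/(π·1.37×10^8·0.8763)]^(1/3) = 0.07181 m.

71.8 mm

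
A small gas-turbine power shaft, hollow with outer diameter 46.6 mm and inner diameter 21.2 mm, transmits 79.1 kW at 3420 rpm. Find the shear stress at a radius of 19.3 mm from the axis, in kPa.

9620 kPa

ω = 2π·3420/60 = 358.1 rad/s, so T = P/ω = 79.1×10³ / 358.1 = 220.9 N·m.
J = π(d_o⁴ − d_i⁴)/32 = π(0.0466⁴ − 0.0212⁴)/32 = 4.431×10^-7 m⁴.
Shear stress varies linearly with radius: τ = T·r/J = 220.9 × 0.0193 / 4.431×10^-7 = 9.619×10^6 Pa.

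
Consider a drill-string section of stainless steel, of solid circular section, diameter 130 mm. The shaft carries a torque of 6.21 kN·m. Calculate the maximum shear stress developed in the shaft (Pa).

1.44e7 Pa

J = πd⁴/32 = π(0.130)⁴/32 = 2.804×10^-5 m⁴.
τ_max = T·r/J = 6210 × 0.0650 / 2.804×10^-5 = 1.440×10^7 Pa.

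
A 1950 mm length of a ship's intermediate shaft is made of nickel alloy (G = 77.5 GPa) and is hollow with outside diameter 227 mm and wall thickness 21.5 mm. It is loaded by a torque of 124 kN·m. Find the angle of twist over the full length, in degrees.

J = π(d_o⁴ − d_i⁴)/32 = π(0.227⁴ − 0.184⁴)/32 = 1.481×10^-4 m⁴.
θ = T·L/(G·J) = 124000 × 1.95 / (77.5×10⁹ × 1.481×10^-4) = 0.02106 rad.

1.21°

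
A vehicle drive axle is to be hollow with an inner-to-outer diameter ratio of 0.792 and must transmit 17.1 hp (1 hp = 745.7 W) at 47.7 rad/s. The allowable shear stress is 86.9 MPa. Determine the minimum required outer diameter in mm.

ω = 47.7 rad/s, so T = P/ω = 17.1×745.7 / 47.70 = 267.3 N·m.
For a hollow shaft with d_i/d_o = 0.792: τ_max = 16T/(π d_o³ (1−k⁴)), so d_o = [16T/(π τ_allow (1−k⁴))]^(1/3) = [16·267.3/(π·8.69×10^7·0.6065)]^(1/3) = 0.02956 m.

29.6 mm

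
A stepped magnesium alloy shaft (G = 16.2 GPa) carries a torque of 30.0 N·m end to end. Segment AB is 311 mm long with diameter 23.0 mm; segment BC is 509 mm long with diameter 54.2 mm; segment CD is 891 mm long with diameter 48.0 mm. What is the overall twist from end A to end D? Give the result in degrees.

1.45°

J_AB = π(0.0230)⁴/32 = 2.75×10^-8 m⁴; J_BC = π(0.0542)⁴/32 = 8.47×10^-7 m⁴; J_CD = π(0.0480)⁴/32 = 5.21×10^-7 m⁴.
θ = (T/G)·Σ L_i/J_i = (30.00/16.2×10⁹)·(0.311/2.75×10^-8 + 0.509/8.47×10^-7 + 0.891/5.21×10^-7) = 0.02524 rad.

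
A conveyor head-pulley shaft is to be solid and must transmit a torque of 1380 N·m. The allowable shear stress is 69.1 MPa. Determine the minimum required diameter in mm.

46.7 mm

For a solid shaft τ_max = 16T/(πd³), so d = (16T/(π τ_allow))^(1/3) = (16·1380/(π·6.91×10^7))^(1/3) = 0.04668 m.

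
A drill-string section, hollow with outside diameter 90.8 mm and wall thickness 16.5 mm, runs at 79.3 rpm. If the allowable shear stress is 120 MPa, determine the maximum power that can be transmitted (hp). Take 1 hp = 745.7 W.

J = π(d_o⁴ − d_i⁴)/32 = π(0.0908⁴ − 0.0578⁴)/32 = 5.578×10^-6 m⁴.
T_max = τ_allow·J/r = 1.20×10^8 × 5.578×10^-6 / 0.0454 = 14740 N·m.
ω = 2π·79.3/60 = 8.304 rad/s, so P_max = T_max·ω = 1.224×10^5 W.

164 hp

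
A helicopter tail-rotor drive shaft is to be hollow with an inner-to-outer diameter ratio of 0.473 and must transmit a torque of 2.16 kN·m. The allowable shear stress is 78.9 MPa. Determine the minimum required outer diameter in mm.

52.7 mm

For a hollow shaft with d_i/d_o = 0.473: τ_max = 16T/(π d_o³ (1−k⁴)), so d_o = [16T/(π τ_allow (1−k⁴))]^(1/3) = [16·2160/(π·7.89×10^7·0.9499)]^(1/3) = 0.05275 m.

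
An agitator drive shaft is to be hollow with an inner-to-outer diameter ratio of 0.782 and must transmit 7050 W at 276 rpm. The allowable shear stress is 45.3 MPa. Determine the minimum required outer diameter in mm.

35.3 mm

ω = 2π·276/60 = 28.90 rad/s, so T = P/ω = 7050 / 28.90 = 243.9 N·m.
For a hollow shaft with d_i/d_o = 0.782: τ_max = 16T/(π d_o³ (1−k⁴)), so d_o = [16T/(π τ_allow (1−k⁴))]^(1/3) = [16·243.9/(π·4.53×10^7·0.6260)]^(1/3) = 0.03525 m.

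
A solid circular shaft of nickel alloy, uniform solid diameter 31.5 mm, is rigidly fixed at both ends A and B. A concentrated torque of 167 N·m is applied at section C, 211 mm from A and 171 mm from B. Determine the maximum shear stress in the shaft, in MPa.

With uniform GJ and both ends fixed, compatibility θ_AC = θ_CB gives T_A·a = T_B·b, together with T_A + T_B = T₀.
T_A = T₀·b/(a+b) = 167.0·171/382.0 = 74.76 N·m; T_B = 92.24 N·m.
τ in each portion: τ_AC = 1.22×10^7 Pa, τ_CB = 1.50×10^7 Pa; maximum is in CB.
τ_max = T_CB·r/J = 92.24·0.0158/9.67×10^-8 = 1.503×10^7 Pa.

15.0 MPa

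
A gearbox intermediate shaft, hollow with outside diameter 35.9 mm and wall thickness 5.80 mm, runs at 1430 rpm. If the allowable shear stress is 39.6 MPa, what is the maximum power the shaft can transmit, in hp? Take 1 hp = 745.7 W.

57.1 hp

J = π(d_o⁴ − d_i⁴)/32 = π(0.0359⁴ − 0.0243⁴)/32 = 1.288×10^-7 m⁴.
T_max = τ_allow·J/r = 3.96×10^7 × 1.288×10^-7 / 0.0180 = 284.2 N·m.
ω = 2π·1430/60 = 149.7 rad/s, so P_max = T_max·ω = 4.256×10^4 W.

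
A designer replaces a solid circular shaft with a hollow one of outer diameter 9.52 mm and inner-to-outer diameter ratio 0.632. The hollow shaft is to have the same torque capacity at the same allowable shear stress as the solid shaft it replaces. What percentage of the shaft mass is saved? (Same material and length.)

32.6 %

Equal τ_max and T ⇒ the solid shaft needs d_s³ = d_o³(1−k⁴), so d_s = 9.52·(1−0.632⁴)^(1/3) = 8.984 mm.
Area ratio A_h/A_s = d_o²(1−k²)/d_s² = (1−k²)/(1−k⁴)^(2/3) = 0.6744.
Mass saving = 1 − 0.6744 = 32.6 %.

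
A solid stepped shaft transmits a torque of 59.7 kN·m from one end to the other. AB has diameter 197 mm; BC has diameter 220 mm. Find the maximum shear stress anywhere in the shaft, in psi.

5770 psi

Under the same torque, τ_max = 16T/(πd³) is largest where d is smallest — segment AB (d = 197 mm).
τ_max = 16·59700/(π·(0.197)³) = 3.977×10^7 Pa.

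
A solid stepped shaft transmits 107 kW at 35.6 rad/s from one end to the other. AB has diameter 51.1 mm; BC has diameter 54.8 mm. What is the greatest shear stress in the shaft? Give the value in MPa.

115 MPa

ω = 35.6 rad/s, so T = P/ω = 107×10³ / 35.60 = 3006 N·m.
Under the same torque, τ_max = 16T/(πd³) is largest where d is smallest — segment AB (d = 51.1 mm).
τ_max = 16·3006/(π·(0.0511)³) = 1.147×10^8 Pa.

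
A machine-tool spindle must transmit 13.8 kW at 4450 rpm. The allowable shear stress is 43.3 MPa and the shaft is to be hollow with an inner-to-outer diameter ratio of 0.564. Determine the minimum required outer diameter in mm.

ω = 2π·4450/60 = 466.0 rad/s, so T = P/ω = 13.8×10³ / 466.0 = 29.61 N·m.
For a hollow shaft with d_i/d_o = 0.564: τ_max = 16T/(π d_o³ (1−k⁴)), so d_o = [16T/(π τ_allow (1−k⁴))]^(1/3) = [16·29.61/(π·4.33×10^7·0.8988)]^(1/3) = 0.01571 m.

15.7 mm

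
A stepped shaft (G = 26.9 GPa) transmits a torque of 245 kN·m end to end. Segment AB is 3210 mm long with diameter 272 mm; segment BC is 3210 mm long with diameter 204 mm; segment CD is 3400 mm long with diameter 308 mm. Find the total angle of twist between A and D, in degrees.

15.0°

J_AB = π(0.272)⁴/32 = 5.37×10^-4 m⁴; J_BC = π(0.204)⁴/32 = 1.70×10^-4 m⁴; J_CD = π(0.308)⁴/32 = 8.83×10^-4 m⁴.
θ = (T/G)·Σ L_i/J_i = (245000/26.9×10⁹)·(3.21/5.37×10^-4 + 3.21/1.70×10^-4 + 3.40/8.83×10^-4) = 0.2614 rad.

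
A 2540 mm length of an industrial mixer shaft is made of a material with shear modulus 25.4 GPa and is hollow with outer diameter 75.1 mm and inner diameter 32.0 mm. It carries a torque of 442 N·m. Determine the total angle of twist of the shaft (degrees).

J = π(d_o⁴ − d_i⁴)/32 = π(0.0751⁴ − 0.0320⁴)/32 = 3.020×10^-6 m⁴.
θ = T·L/(G·J) = 442.0 × 2.54 / (25.4×10⁹ × 3.020×10^-6) = 0.01464 rad.

0.839°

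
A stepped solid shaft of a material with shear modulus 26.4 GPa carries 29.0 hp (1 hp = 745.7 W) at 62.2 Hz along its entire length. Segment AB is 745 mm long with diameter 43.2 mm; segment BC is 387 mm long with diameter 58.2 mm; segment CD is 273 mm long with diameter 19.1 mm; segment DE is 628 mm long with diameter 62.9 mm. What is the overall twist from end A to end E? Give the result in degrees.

2.86°

ω = 2π·62.2 = 390.8 rad/s, so T = P/ω = 29.0×745.7 / 390.8 = 55.33 N·m.
J_AB = π(0.0432)⁴/32 = 3.42×10^-7 m⁴; J_BC = π(0.0582)⁴/32 = 1.13×10^-6 m⁴; J_CD = π(0.0191)⁴/32 = 1.31×10^-8 m⁴; J_DE = π(0.0629)⁴/32 = 1.54×10^-6 m⁴.
θ = (T/G)·Σ L_i/J_i = (55.33/26.4×10⁹)·(0.745/3.42×10^-7 + 0.387/1.13×10^-6 + 0.273/1.31×10^-8 + 0.628/1.54×10^-6) = 0.04994 rad.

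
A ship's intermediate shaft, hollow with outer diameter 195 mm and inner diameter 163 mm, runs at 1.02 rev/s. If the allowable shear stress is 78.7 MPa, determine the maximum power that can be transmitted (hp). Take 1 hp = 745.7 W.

504 hp

J = π(d_o⁴ − d_i⁴)/32 = π(0.195⁴ − 0.163⁴)/32 = 7.265×10^-5 m⁴.
T_max = τ_allow·J/r = 7.87×10^7 × 7.265×10^-5 / 0.0975 = 58640 N·m.
ω = 2π·1.02 = 6.409 rad/s, so P_max = T_max·ω = 3.758×10^5 W.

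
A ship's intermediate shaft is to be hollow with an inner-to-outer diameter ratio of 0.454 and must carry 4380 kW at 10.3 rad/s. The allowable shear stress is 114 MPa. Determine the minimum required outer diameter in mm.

271 mm

ω = 10.3 rad/s, so T = P/ω = 4380×10³ / 10.30 = 425200 N·m.
For a hollow shaft with d_i/d_o = 0.454: τ_max = 16T/(π d_o³ (1−k⁴)), so d_o = [16T/(π τ_allow (1−k⁴))]^(1/3) = [16·425200/(π·1.14×10^8·0.9575)]^(1/3) = 0.2707 m.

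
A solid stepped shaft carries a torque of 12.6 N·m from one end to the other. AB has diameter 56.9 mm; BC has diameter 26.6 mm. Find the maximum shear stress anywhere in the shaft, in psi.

Under the same torque, τ_max = 16T/(πd³) is largest where d is smallest — segment BC (d = 26.6 mm).
τ_max = 16·12.60/(π·(0.0266)³) = 3.410×10^6 Pa.

495 psi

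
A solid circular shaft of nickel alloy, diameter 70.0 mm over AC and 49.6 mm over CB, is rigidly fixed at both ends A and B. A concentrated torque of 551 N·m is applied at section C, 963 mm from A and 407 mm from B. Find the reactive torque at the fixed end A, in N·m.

Compatibility: T_A·a/J_AC = T_B·b/J_CB with T_A + T_B = T₀.
J_AC = 2.36×10^-6 m⁴, J_CB = 5.94×10^-7 m⁴, so T_A = T₀·(J_AC/a)/((J_AC/a)+(J_CB/b)) = 345.1 N·m, T_B = 205.9 N·m.

345 N·m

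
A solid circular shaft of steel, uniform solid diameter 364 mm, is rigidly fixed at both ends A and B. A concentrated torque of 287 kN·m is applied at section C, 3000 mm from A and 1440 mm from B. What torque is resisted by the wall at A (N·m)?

With uniform GJ and both ends fixed, compatibility θ_AC = θ_CB gives T_A·a = T_B·b, together with T_A + T_B = T₀.
T_A = T₀·b/(a+b) = 287000·1440/4440 = 93080 N·m; T_B = 193900 N·m.

93100 N·m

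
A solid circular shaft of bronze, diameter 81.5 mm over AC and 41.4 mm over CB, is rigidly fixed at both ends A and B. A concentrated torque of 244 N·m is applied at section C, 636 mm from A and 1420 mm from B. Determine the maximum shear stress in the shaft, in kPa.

Compatibility: T_A·a/J_AC = T_B·b/J_CB with T_A + T_B = T₀.
J_AC = 4.33×10^-6 m⁴, J_CB = 2.88×10^-7 m⁴, so T_A = T₀·(J_AC/a)/((J_AC/a)+(J_CB/b)) = 236.9 N·m, T_B = 7.066 N·m.
τ in each portion: τ_AC = 2.23×10^6 Pa, τ_CB = 5.07×10^5 Pa; maximum is in AC.
τ_max = T_AC·r/J = 236.9·0.0408/4.33×10^-6 = 2.229×10^6 Pa.

2230 kPa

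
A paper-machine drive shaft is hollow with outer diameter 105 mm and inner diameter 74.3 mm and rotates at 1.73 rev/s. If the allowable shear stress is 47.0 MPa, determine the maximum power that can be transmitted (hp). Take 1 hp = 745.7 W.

117 hp

J = π(d_o⁴ − d_i⁴)/32 = π(0.105⁴ − 0.0743⁴)/32 = 8.941×10^-6 m⁴.
T_max = τ_allow·J/r = 4.70×10^7 × 8.941×10^-6 / 0.0525 = 8005 N·m.
ω = 2π·1.73 = 10.87 rad/s, so P_max = T_max·ω = 8.701×10^4 W.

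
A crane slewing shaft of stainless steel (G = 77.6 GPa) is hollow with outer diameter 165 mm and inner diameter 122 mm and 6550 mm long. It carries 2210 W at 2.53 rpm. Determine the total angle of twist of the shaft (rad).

ω = 2π·2.53/60 = 0.2649 rad/s, so T = P/ω = 2210 / 0.2649 = 8341 N·m.
J = π(d_o⁴ − d_i⁴)/32 = π(0.165⁴ − 0.122⁴)/32 = 5.102×10^-5 m⁴.
θ = T·L/(G·J) = 8341 × 6.55 / (77.6×10⁹ × 5.102×10^-5) = 0.01380 rad.

0.0138 rad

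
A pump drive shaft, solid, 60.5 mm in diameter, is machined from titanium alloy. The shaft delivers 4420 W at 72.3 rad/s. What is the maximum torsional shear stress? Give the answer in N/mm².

1.41 N/mm²

ω = 72.3 rad/s, so T = P/ω = 4420 / 72.30 = 61.13 N·m.
J = πd⁴/32 = π(0.0605)⁴/32 = 1.315×10^-6 m⁴.
τ_max = T·r/J = 61.13 × 0.0302 / 1.315×10^-6 = 1.406×10^6 Pa.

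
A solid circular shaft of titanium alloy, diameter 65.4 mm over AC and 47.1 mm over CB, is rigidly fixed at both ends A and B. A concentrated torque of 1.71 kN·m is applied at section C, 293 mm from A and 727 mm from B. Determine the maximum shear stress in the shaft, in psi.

4070 psi

Compatibility: T_A·a/J_AC = T_B·b/J_CB with T_A + T_B = T₀.
J_AC = 1.80×10^-6 m⁴, J_CB = 4.83×10^-7 m⁴, so T_A = T₀·(J_AC/a)/((J_AC/a)+(J_CB/b)) = 1543 N·m, T_B = 167.3 N·m.
τ in each portion: τ_AC = 2.81×10^7 Pa, τ_CB = 8.15×10^6 Pa; maximum is in AC.
τ_max = T_AC·r/J = 1543·0.0327/1.80×10^-6 = 2.809×10^7 Pa.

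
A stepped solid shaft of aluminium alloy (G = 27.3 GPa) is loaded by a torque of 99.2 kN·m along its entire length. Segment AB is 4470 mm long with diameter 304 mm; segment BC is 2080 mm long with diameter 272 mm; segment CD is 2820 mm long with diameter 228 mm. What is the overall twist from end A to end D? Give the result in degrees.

4.13°

J_AB = π(0.304)⁴/32 = 8.38×10^-4 m⁴; J_BC = π(0.272)⁴/32 = 5.37×10^-4 m⁴; J_CD = π(0.228)⁴/32 = 2.65×10^-4 m⁴.
θ = (T/G)·Σ L_i/J_i = (99200/27.3×10⁹)·(4.47/8.38×10^-4 + 2.08/5.37×10^-4 + 2.82/2.65×10^-4) = 0.07206 rad.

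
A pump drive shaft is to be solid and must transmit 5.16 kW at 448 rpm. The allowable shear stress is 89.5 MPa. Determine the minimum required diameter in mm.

ω = 2π·448/60 = 46.91 rad/s, so T = P/ω = 5.16×10³ / 46.91 = 110.0 N·m.
For a solid shaft τ_max = 16T/(πd³), so d = (16T/(π τ_allow))^(1/3) = (16·110.0/(π·8.95×10^7))^(1/3) = 0.01843 m.

18.4 mm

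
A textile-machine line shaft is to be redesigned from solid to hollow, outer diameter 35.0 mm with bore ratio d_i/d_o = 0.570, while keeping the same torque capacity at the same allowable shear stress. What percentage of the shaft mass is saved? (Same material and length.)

Equal τ_max and T ⇒ the solid shaft needs d_s³ = d_o³(1−k⁴), so d_s = 35.0·(1−0.570⁴)^(1/3) = 33.72 mm.
Area ratio A_h/A_s = d_o²(1−k²)/d_s² = (1−k²)/(1−k⁴)^(2/3) = 0.7272.
Mass saving = 1 − 0.7272 = 27.3 %.

27.3 %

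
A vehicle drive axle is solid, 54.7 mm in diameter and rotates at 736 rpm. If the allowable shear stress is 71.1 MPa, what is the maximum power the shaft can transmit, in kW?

J = πd⁴/32 = π(0.0547)⁴/32 = 8.789×10^-7 m⁴.
T_max = τ_allow·J/r = 7.11×10^7 × 8.789×10^-7 / 0.0274 = 2285 N·m.
ω = 2π·736/60 = 77.07 rad/s, so P_max = T_max·ω = 1.761×10^5 W.

176 kW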